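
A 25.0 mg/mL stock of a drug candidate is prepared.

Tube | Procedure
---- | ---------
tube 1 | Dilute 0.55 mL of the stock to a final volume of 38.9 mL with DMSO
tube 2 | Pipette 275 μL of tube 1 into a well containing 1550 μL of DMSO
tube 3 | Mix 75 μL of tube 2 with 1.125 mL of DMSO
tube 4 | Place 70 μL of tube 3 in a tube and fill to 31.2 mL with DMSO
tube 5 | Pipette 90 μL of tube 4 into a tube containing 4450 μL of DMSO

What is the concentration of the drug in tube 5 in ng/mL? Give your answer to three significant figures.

Step 1: 0.55 mL brought to 38.9 mL → factor 38.9/0.55 = 70.727
Step 2: 275 μL + 1550 μL = 1825 μL total → factor 1825/275 = 6.6364
Step 3: 75 μL + 1.125 mL = 1200 μL total → factor 1200/75 = 16
Step 4: 70 μL brought to 31.2 mL → factor 31200/70 = 445.71
Step 5: 90 μL + 4450 μL = 4540 μL total → factor 4540/90 = 50.444
Overall dilution factor = 70.727 × 6.6364 × 16 × 445.71 × 50.444 = 1.6885 × 10^8
Final = 25.0 mg/mL / 1.6885 × 10^8 = 1.481 × 10^-7 mg/mL = 0.148 ng/mL

0.148 ng/mL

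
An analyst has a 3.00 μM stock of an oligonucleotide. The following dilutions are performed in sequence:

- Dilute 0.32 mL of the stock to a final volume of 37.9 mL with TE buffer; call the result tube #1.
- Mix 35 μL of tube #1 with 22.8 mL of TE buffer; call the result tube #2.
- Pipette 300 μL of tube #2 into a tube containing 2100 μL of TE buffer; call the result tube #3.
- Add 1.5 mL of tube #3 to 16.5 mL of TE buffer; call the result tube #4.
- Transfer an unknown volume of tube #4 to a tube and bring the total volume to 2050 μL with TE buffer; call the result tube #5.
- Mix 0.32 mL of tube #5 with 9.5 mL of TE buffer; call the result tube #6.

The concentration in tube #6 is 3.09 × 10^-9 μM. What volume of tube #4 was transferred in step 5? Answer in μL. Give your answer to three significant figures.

481 μL

Step 1: 0.32 mL brought to 37.9 mL → factor 37.9/0.32 = 118.44
Step 2: 35 μL + 22.8 mL = 22835 μL total → factor 22835/35 = 652.43
Step 3: 300 μL + 2100 μL = 2400 μL total → factor 2400/300 = 8
Step 4: 1.5 mL + 16.5 mL = 18 mL total → factor 18/1.5 = 12
Step 5: v brought to 2050 μL → factor = 2050 μL/v
Step 6: 0.32 mL + 9.5 mL = 9.82 mL total → factor 9.82/0.32 = 30.688
Product of known-step factors = 2.2764 × 10^8
Overall factor = 3.00 μM / (3.09 × 10^-9 μM) = 9.7087 × 10^8
Step-5 factor = 9.7087 × 10^8 / 2.2764 × 10^8 = 4.2649
v = 2050 μL / 4.2649 = 481 μL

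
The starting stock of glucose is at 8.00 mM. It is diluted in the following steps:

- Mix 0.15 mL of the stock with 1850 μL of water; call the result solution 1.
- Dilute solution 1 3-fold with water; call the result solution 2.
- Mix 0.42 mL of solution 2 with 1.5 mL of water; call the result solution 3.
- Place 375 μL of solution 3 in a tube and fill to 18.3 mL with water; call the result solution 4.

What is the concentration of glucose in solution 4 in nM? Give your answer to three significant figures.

897 nM

Step 1: 0.15 mL + 1850 μL = 2 mL total → factor 2/0.15 = 13.333
Step 2: 3-fold → factor 3
Step 3: 0.42 mL + 1.5 mL = 1.92 mL total → factor 1.92/0.42 = 4.5714
Step 4: 375 μL brought to 18.3 mL → factor 18300/375 = 48.8
Overall dilution factor = 13.333 × 3 × 4.5714 × 48.8 = 8923.4
Final = 8.00 mM / 8923.4 = 0.0008965 mM = 897 nM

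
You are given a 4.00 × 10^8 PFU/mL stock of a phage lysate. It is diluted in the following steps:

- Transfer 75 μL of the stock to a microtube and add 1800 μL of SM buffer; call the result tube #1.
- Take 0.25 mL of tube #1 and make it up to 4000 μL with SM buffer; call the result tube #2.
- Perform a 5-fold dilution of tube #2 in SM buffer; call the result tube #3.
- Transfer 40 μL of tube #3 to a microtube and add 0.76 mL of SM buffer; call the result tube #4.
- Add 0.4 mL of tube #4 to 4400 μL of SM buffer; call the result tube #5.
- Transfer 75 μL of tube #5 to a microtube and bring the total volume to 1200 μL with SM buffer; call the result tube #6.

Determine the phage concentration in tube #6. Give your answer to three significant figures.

52.1 PFU/mL

Step 1: 75 μL + 1800 μL = 1875 μL total → factor 1875/75 = 25
Step 2: 0.25 mL brought to 4000 μL → factor 4/0.25 = 16
Step 3: 5-fold → factor 5
Step 4: 40 μL + 0.76 mL = 800 μL total → factor 800/40 = 20
Step 5: 0.4 mL + 4400 μL = 4.8 mL total → factor 4.8/0.4 = 12
Step 6: 75 μL brought to 1200 μL → factor 1200/75 = 16
Overall dilution factor = 25 × 16 × 5 × 20 × 12 × 16 = 7.68 × 10^6
Final = 4.00 × 10^8 PFU/mL / 7.68 × 10^6 = 52.1 PFU/mL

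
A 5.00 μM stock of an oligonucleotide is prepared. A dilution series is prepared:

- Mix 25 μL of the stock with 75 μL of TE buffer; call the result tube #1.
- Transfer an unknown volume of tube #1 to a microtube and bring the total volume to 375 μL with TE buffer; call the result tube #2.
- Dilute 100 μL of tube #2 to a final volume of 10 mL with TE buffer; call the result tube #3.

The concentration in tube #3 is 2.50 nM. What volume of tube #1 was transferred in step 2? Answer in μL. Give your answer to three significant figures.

75.0 μL

Step 1: 25 μL + 75 μL = 100 μL total → factor 100/25 = 4
Step 2: v brought to 375 μL → factor = 375 μL/v
Step 3: 100 μL brought to 10 mL → factor 10000/100 = 100
Product of known-step factors = 400
Overall factor = 5.00 μM / (2.50 nM) = 2000
Step-2 factor = 2000 / 400 = 5
v = 375 μL / 5 = 75.0 μL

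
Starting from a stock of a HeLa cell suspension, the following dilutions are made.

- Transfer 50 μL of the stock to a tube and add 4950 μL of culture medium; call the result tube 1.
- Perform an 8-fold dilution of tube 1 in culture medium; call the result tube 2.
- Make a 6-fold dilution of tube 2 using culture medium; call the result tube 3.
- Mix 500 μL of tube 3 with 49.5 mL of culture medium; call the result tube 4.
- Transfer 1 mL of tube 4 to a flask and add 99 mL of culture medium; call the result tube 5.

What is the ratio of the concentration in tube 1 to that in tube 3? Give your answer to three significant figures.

Step 1: 50 μL + 4950 μL = 5000 μL total → factor 5000/50 = 100
Step 2: 8-fold → factor 8
Step 3: 6-fold → factor 6
Dilution factor to tube 1 = 100; to tube 3 = 4800
[tube 1]/[tube 3] = (factor to tube 3)/(factor to tube 1) = 4800/100 = 48.0

48.0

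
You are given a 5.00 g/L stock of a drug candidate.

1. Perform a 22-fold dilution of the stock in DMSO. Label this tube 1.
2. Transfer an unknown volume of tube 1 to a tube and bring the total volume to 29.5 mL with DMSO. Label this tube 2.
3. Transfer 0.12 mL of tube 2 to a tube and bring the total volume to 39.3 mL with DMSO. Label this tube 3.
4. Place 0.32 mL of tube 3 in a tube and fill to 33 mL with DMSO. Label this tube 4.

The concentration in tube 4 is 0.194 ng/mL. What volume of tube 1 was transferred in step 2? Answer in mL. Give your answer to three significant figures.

0.850 mL

Step 1: 22-fold → factor 22
Step 2: v brought to 29.5 mL → factor = 29.5 mL/v
Step 3: 0.12 mL brought to 39.3 mL → factor 39.3/0.12 = 327.5
Step 4: 0.32 mL brought to 33 mL → factor 33/0.32 = 103.12
Product of known-step factors = 7.4302 × 10^5
Overall factor = 5.00 g/L / (0.194 ng/mL) = 2.5773 × 10^7
Step-2 factor = 2.5773 × 10^7 / 7.4302 × 10^5 = 34.687
v = 29.5 mL / 34.687 = 0.850 mL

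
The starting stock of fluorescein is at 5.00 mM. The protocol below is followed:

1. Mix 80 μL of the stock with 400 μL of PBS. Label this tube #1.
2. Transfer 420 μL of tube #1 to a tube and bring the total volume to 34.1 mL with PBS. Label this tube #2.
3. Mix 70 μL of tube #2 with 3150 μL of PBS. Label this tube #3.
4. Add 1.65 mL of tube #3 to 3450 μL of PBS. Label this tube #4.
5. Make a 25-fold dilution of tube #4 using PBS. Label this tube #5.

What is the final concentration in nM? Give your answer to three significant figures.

Step 1: 80 μL + 400 μL = 480 μL total → factor 480/80 = 6
Step 2: 420 μL brought to 34.1 mL → factor 34100/420 = 81.19
Step 3: 70 μL + 3150 μL = 3220 μL total → factor 3220/70 = 46
Step 4: 1.65 mL + 3450 μL = 5.1 mL total → factor 5.1/1.65 = 3.0909
Step 5: 25-fold → factor 25
Overall dilution factor = 6 × 81.19 × 46 × 3.0909 × 25 = 1.7316 × 10^6
Final = 5.00 mM / 1.7316 × 10^6 = 2.888 × 10^-6 mM = 2.89 nM

2.89 nM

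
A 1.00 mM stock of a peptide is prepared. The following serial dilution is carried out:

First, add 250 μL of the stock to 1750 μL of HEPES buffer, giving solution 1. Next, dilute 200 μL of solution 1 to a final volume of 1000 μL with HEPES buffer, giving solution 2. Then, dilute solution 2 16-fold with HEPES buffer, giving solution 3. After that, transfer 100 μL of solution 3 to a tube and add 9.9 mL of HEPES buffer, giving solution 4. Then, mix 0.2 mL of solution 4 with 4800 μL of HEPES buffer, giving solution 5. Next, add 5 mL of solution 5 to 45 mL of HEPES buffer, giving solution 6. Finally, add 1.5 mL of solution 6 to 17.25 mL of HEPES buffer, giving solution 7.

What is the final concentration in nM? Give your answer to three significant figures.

Step 1: 250 μL + 1750 μL = 2000 μL total → factor 2000/250 = 8
Step 2: 200 μL brought to 1000 μL → factor 1000/200 = 5
Step 3: 16-fold → factor 16
Step 4: 100 μL + 9.9 mL = 10000 μL total → factor 10000/100 = 100
Step 5: 0.2 mL + 4800 μL = 5 mL total → factor 5/0.2 = 25
Step 6: 5 mL + 45 mL = 50 mL total → factor 50/5 = 10
Step 7: 1.5 mL + 17.25 mL = 18.75 mL total → factor 18.75/1.5 = 12.5
Overall dilution factor = 8 × 5 × 16 × 100 × 25 × 10 × 12.5 = 2 × 10^8
Final = 1.00 mM / 2 × 10^8 = 5.000 × 10^-9 mM = 0.00500 nM

0.00500 nM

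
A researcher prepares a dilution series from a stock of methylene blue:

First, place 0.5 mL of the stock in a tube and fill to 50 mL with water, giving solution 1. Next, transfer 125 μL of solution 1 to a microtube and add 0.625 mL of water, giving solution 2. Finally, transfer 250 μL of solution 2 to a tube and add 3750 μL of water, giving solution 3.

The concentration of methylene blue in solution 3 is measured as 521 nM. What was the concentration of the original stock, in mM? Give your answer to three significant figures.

Step 1: 0.5 mL brought to 50 mL → factor 50/0.5 = 100
Step 2: 125 μL + 0.625 mL = 750 μL total → factor 750/125 = 6
Step 3: 250 μL + 3750 μL = 4000 μL total → factor 4000/250 = 16
Overall dilution factor = 100 × 6 × 16 = 9600
Stock = 521 nM × 9600 = 5.002 × 10^6 nM = 5.00 mM

5.00 mM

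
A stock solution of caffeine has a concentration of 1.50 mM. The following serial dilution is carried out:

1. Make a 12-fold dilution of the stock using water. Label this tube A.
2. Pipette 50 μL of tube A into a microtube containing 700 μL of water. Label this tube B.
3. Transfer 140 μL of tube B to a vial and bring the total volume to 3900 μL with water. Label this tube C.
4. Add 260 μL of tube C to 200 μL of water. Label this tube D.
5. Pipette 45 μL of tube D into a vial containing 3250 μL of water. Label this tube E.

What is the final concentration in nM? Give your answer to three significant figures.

Step 1: 12-fold → factor 12
Step 2: 50 μL + 700 μL = 750 μL total → factor 750/50 = 15
Step 3: 140 μL brought to 3900 μL → factor 3900/140 = 27.857
Step 4: 260 μL + 200 μL = 460 μL total → factor 460/260 = 1.7692
Step 5: 45 μL + 3250 μL = 3295 μL total → factor 3295/45 = 73.222
Overall dilution factor = 12 × 15 × 27.857 × 1.7692 × 73.222 = 6.4959 × 10^5
Final = 1.50 mM / 6.4959 × 10^5 = 2.309 × 10^-6 mM = 2.31 nM

2.31 nM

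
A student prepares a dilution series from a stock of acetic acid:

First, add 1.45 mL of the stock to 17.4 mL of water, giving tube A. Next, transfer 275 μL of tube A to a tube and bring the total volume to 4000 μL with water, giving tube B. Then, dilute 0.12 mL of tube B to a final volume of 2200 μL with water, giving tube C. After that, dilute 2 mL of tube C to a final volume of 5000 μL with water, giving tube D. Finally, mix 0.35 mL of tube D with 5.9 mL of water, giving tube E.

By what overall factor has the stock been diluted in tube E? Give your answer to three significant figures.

1.55 × 10^5

Step 1: 1.45 mL + 17.4 mL = 18.85 mL total → factor 18.85/1.45 = 13
Step 2: 275 μL brought to 4000 μL → factor 4000/275 = 14.545
Step 3: 0.12 mL brought to 2200 μL → factor 2.2/0.12 = 18.333
Step 4: 2 mL brought to 5000 μL → factor 5/2 = 2.5
Step 5: 0.35 mL + 5.9 mL = 6.25 mL total → factor 6.25/0.35 = 17.857
Overall dilution factor = 13 × 14.545 × 18.333 × 2.5 × 17.857 = 1.5476 × 10^5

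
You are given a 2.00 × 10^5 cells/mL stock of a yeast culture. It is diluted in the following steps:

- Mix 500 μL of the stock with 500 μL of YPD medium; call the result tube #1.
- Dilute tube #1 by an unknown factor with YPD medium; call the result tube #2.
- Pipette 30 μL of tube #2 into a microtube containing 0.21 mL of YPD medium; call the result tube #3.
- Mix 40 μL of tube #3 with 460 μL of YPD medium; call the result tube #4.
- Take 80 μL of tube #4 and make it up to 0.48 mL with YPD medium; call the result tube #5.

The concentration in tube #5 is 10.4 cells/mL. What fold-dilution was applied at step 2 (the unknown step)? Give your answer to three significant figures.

16.0-fold

Step 1: 500 μL + 500 μL = 1000 μL total → factor 1000/500 = 2
Step 2: unknown factor x
Step 3: 30 μL + 0.21 mL = 240 μL total → factor 240/30 = 8
Step 4: 40 μL + 460 μL = 500 μL total → factor 500/40 = 12.5
Step 5: 80 μL brought to 0.48 mL → factor 480/80 = 6
Product of known-step factors = 1200
Overall factor = 2.00 × 10^5 cells/mL / (10.4 cells/mL) = 19231
x = 19231 / 1200 = 16.0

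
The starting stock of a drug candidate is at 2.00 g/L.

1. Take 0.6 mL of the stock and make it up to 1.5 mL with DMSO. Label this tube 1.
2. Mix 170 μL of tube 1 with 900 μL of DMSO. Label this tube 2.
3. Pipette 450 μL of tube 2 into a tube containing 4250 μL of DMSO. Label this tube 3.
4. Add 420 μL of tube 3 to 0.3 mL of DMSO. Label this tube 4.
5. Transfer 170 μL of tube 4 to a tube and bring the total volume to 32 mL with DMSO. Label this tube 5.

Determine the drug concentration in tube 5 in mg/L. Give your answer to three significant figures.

Step 1: 0.6 mL brought to 1.5 mL → factor 1.5/0.6 = 2.5
Step 2: 170 μL + 900 μL = 1070 μL total → factor 1070/170 = 6.2941
Step 3: 450 μL + 4250 μL = 4700 μL total → factor 4700/450 = 10.444
Step 4: 420 μL + 0.3 mL = 720 μL total → factor 720/420 = 1.7143
Step 5: 170 μL brought to 32 mL → factor 32000/170 = 188.24
Overall dilution factor = 2.5 × 6.2941 × 10.444 × 1.7143 × 188.24 = 53033
Final = 2.00 g/L / 53033 = 3.771 × 10^-5 g/L = 0.0377 mg/L

0.0377 mg/L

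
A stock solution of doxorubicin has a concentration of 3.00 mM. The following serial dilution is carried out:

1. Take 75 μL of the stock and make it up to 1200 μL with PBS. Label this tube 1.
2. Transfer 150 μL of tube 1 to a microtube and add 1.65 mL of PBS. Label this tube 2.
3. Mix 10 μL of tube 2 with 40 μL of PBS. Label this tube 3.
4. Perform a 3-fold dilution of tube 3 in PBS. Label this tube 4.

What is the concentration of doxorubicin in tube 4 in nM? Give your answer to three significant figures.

1.04 × 10^3 nM

Step 1: 75 μL brought to 1200 μL → factor 1200/75 = 16
Step 2: 150 μL + 1.65 mL = 1800 μL total → factor 1800/150 = 12
Step 3: 10 μL + 40 μL = 50 μL total → factor 50/10 = 5
Step 4: 3-fold → factor 3
Overall dilution factor = 16 × 12 × 5 × 3 = 2880
Final = 3.00 mM / 2880 = 0.001042 mM = 1.04 × 10^3 nM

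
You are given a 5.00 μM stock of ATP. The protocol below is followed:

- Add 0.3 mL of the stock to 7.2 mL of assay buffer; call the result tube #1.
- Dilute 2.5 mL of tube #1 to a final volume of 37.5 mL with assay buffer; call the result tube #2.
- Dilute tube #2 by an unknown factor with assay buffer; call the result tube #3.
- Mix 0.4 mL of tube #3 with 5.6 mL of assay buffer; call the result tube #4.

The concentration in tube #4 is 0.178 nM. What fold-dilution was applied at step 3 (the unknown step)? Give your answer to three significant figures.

Step 1: 0.3 mL + 7.2 mL = 7.5 mL total → factor 7.5/0.3 = 25
Step 2: 2.5 mL brought to 37.5 mL → factor 37.5/2.5 = 15
Step 3: unknown factor x
Step 4: 0.4 mL + 5.6 mL = 6 mL total → factor 6/0.4 = 15
Product of known-step factors = 5625
Overall factor = 5.00 μM / (0.178 nM) = 28090
x = 28090 / 5625 = 4.99

4.99-fold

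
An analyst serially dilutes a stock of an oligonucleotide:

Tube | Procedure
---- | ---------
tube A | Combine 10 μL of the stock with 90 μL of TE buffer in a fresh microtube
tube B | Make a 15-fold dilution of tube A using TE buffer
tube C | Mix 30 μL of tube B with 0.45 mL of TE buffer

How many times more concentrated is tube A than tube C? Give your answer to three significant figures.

240

Step 1: 10 μL + 90 μL = 100 μL total → factor 100/10 = 10
Step 2: 15-fold → factor 15
Step 3: 30 μL + 0.45 mL = 480 μL total → factor 480/30 = 16
Dilution factor to tube A = 10; to tube C = 2400
[tube A]/[tube C] = (factor to tube C)/(factor to tube A) = 2400/10 = 240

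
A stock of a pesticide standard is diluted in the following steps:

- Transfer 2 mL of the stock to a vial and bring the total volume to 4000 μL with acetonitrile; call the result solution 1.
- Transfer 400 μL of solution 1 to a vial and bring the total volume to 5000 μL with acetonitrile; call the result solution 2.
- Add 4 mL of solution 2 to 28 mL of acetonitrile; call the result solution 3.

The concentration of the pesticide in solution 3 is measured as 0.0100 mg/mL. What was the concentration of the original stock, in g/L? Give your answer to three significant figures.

2.00 g/L

Step 1: 2 mL brought to 4000 μL → factor 4/2 = 2
Step 2: 400 μL brought to 5000 μL → factor 5000/400 = 12.5
Step 3: 4 mL + 28 mL = 32 mL total → factor 32/4 = 8
Overall dilution factor = 2 × 12.5 × 8 = 200
Stock = 0.0100 mg/mL × 200 = 2.000 mg/mL = 2.00 g/L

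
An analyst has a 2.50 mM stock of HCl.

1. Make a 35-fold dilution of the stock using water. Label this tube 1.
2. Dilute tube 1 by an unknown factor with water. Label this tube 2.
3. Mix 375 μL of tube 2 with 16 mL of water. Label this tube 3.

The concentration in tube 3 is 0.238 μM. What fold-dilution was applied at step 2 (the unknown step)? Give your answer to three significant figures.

6.87-fold

Step 1: 35-fold → factor 35
Step 2: unknown factor x
Step 3: 375 μL + 16 mL = 16375 μL total → factor 16375/375 = 43.667
Product of known-step factors = 1528.3
Overall factor = 2.50 mM / (0.238 μM) = 10504
x = 10504 / 1528.3 = 6.87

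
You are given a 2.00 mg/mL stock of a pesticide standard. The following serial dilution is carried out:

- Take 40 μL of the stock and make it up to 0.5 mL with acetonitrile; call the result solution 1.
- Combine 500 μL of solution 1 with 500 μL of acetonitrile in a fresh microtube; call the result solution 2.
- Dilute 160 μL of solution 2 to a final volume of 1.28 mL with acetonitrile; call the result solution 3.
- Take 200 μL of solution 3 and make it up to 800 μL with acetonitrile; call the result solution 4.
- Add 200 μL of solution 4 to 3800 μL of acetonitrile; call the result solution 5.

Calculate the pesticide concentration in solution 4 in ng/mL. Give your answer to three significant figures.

2.50 × 10^3 ng/mL

Step 1: 40 μL brought to 0.5 mL → factor 500/40 = 12.5
Step 2: 500 μL + 500 μL = 1000 μL total → factor 1000/500 = 2
Step 3: 160 μL brought to 1.28 mL → factor 1280/160 = 8
Step 4: 200 μL brought to 800 μL → factor 800/200 = 4
Dilution factor through solution 4 = 12.5 × 2 × 8 × 4 = 800
[solution 4] = 2.00 mg/mL / 800 = 0.002500 mg/mL = 2.50 × 10^3 ng/mL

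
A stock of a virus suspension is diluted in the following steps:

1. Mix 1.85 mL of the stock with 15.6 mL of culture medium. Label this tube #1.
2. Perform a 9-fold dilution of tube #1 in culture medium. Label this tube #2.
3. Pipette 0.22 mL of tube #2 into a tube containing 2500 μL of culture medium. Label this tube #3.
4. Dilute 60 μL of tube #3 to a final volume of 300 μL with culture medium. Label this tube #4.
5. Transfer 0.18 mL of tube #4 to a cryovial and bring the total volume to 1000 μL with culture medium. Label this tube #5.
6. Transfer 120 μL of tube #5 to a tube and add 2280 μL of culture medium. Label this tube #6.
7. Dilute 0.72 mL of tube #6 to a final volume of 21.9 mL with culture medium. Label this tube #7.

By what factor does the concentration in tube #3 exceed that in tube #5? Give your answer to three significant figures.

Step 1: 1.85 mL + 15.6 mL = 17.45 mL total → factor 17.45/1.85 = 9.4324
Step 2: 9-fold → factor 9
Step 3: 0.22 mL + 2500 μL = 2.72 mL total → factor 2.72/0.22 = 12.364
Step 4: 60 μL brought to 300 μL → factor 300/60 = 5
Step 5: 0.18 mL brought to 1000 μL → factor 1/0.18 = 5.5556
Dilution factor to tube #3 = 1049.6; to tube #5 = 29155
[tube #3]/[tube #5] = (factor to tube #5)/(factor to tube #3) = 29155/1049.6 = 27.8

27.8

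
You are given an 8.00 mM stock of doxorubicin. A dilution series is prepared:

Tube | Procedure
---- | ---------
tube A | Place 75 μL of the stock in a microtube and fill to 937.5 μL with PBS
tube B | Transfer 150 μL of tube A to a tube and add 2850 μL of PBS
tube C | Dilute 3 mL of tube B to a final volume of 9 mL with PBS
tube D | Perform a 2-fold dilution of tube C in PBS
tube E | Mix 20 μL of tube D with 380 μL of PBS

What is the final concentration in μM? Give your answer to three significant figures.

Step 1: 75 μL brought to 937.5 μL → factor 937.5/75 = 12.5
Step 2: 150 μL + 2850 μL = 3000 μL total → factor 3000/150 = 20
Step 3: 3 mL brought to 9 mL → factor 9/3 = 3
Step 4: 2-fold → factor 2
Step 5: 20 μL + 380 μL = 400 μL total → factor 400/20 = 20
Overall dilution factor = 12.5 × 20 × 3 × 2 × 20 = 30000
Final = 8.00 mM / 30000 = 0.0002667 mM = 0.267 μM

0.267 μM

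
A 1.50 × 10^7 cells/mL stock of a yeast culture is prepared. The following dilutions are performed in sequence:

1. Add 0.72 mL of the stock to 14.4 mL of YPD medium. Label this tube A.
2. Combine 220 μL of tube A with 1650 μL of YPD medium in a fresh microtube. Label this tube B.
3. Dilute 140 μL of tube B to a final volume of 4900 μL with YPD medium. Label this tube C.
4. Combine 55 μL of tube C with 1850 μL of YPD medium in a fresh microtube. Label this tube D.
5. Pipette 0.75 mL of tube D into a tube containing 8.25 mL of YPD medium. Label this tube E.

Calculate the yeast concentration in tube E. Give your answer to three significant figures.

5.78 cells/mL

Step 1: 0.72 mL + 14.4 mL = 15.12 mL total → factor 15.12/0.72 = 21
Step 2: 220 μL + 1650 μL = 1870 μL total → factor 1870/220 = 8.5
Step 3: 140 μL brought to 4900 μL → factor 4900/140 = 35
Step 4: 55 μL + 1850 μL = 1905 μL total → factor 1905/55 = 34.636
Step 5: 0.75 mL + 8.25 mL = 9 mL total → factor 9/0.75 = 12
Dilution factor through tube E = 21 × 8.5 × 35 × 34.636 × 12 = 2.5967 × 10^6
[tube E] = 1.50 × 10^7 cells/mL / 2.5967 × 10^6 = 5.78 cells/mL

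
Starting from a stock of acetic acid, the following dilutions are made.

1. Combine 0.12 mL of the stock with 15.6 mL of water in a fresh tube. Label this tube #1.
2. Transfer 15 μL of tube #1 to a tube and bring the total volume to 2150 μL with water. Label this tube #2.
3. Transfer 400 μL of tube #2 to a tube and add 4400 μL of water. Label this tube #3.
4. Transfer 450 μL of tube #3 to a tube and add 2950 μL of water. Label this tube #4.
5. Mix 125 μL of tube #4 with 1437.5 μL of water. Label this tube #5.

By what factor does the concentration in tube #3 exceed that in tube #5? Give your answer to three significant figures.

94.4

Step 1: 0.12 mL + 15.6 mL = 15.72 mL total → factor 15.72/0.12 = 131
Step 2: 15 μL brought to 2150 μL → factor 2150/15 = 143.33
Step 3: 400 μL + 4400 μL = 4800 μL total → factor 4800/400 = 12
Step 4: 450 μL + 2950 μL = 3400 μL total → factor 3400/450 = 7.5556
Step 5: 125 μL + 1437.5 μL = 1562.5 μL total → factor 1562.5/125 = 12.5
Dilution factor to tube #3 = 2.2532 × 10^5; to tube #5 = 2.128 × 10^7
[tube #3]/[tube #5] = (factor to tube #5)/(factor to tube #3) = 2.128 × 10^7/2.2532 × 10^5 = 94.4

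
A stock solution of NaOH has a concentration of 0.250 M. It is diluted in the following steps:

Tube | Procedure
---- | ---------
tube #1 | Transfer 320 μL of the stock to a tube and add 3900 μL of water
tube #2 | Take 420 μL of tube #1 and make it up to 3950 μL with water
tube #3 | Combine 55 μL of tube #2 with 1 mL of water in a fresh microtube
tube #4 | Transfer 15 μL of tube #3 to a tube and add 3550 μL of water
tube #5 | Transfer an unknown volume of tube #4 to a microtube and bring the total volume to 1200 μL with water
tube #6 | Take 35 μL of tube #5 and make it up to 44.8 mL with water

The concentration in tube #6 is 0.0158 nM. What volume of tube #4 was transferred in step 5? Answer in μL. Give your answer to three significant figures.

Step 1: 320 μL + 3900 μL = 4220 μL total → factor 4220/320 = 13.188
Step 2: 420 μL brought to 3950 μL → factor 3950/420 = 9.4048
Step 3: 55 μL + 1 mL = 1055 μL total → factor 1055/55 = 19.182
Step 4: 15 μL + 3550 μL = 3565 μL total → factor 3565/15 = 237.67
Step 5: v brought to 1200 μL → factor = 1200 μL/v
Step 6: 35 μL brought to 44.8 mL → factor 44800/35 = 1280
Product of known-step factors = 7.2373 × 10^8
Overall factor = 0.250 M / (0.0158 nM) = 1.5823 × 10^10
Step-5 factor = 1.5823 × 10^10 / 7.2373 × 10^8 = 21.863
v = 1200 μL / 21.863 = 54.9 μL

54.9 μL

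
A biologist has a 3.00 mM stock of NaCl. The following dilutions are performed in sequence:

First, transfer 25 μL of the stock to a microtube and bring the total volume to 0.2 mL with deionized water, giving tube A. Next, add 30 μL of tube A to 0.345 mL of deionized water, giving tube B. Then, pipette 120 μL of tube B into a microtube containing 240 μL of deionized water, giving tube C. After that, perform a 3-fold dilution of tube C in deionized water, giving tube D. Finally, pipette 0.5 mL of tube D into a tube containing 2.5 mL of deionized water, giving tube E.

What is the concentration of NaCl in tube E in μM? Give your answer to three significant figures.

Step 1: 25 μL brought to 0.2 mL → factor 200/25 = 8
Step 2: 30 μL + 0.345 mL = 375 μL total → factor 375/30 = 12.5
Step 3: 120 μL + 240 μL = 360 μL total → factor 360/120 = 3
Step 4: 3-fold → factor 3
Step 5: 0.5 mL + 2.5 mL = 3 mL total → factor 3/0.5 = 6
Overall dilution factor = 8 × 12.5 × 3 × 3 × 6 = 5400
Final = 3.00 mM / 5400 = 0.0005556 mM = 0.556 μM

0.556 μM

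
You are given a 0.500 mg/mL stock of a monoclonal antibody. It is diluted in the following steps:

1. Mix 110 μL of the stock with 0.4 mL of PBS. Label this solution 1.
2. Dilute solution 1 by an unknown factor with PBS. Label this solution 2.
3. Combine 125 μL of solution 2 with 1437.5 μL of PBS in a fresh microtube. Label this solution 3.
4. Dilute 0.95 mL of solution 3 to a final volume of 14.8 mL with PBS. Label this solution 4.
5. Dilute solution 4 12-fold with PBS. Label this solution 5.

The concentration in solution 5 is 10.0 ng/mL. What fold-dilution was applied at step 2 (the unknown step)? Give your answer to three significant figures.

4.61-fold

Step 1: 110 μL + 0.4 mL = 510 μL total → factor 510/110 = 4.6364
Step 2: unknown factor x
Step 3: 125 μL + 1437.5 μL = 1562.5 μL total → factor 1562.5/125 = 12.5
Step 4: 0.95 mL brought to 14.8 mL → factor 14.8/0.95 = 15.579
Step 5: 12-fold → factor 12
Product of known-step factors = 10834
Overall factor = 0.500 mg/mL / (10.0 ng/mL) = 50000
x = 50000 / 10834 = 4.61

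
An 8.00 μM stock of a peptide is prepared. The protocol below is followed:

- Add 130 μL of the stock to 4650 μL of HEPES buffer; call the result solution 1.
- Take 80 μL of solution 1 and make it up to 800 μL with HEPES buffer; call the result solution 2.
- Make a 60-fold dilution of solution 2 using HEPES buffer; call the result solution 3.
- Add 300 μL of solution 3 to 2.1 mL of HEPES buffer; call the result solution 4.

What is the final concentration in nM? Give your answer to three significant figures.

Step 1: 130 μL + 4650 μL = 4780 μL total → factor 4780/130 = 36.769
Step 2: 80 μL brought to 800 μL → factor 800/80 = 10
Step 3: 60-fold → factor 60
Step 4: 300 μL + 2.1 mL = 2400 μL total → factor 2400/300 = 8
Overall dilution factor = 36.769 × 10 × 60 × 8 = 1.7649 × 10^5
Final = 8.00 μM / 1.7649 × 10^5 = 4.533 × 10^-5 μM = 0.0453 nM

0.0453 nM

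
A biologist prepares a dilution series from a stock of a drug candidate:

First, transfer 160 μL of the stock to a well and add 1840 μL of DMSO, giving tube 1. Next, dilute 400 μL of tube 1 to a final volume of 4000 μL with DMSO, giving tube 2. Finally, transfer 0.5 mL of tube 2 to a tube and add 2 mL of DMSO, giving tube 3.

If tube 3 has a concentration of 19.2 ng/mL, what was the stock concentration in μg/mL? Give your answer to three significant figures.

Step 1: 160 μL + 1840 μL = 2000 μL total → factor 2000/160 = 12.5
Step 2: 400 μL brought to 4000 μL → factor 4000/400 = 10
Step 3: 0.5 mL + 2 mL = 2.5 mL total → factor 2.5/0.5 = 5
Overall dilution factor = 12.5 × 10 × 5 = 625
Stock = 19.2 ng/mL × 625 = 1.200 × 10^4 ng/mL = 12.0 μg/mL

12.0 μg/mL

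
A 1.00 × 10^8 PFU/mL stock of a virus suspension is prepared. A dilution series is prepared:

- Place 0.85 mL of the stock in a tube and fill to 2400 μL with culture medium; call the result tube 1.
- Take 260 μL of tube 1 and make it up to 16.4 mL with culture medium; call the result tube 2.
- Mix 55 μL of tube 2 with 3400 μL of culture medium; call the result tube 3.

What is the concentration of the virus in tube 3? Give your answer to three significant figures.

Step 1: 0.85 mL brought to 2400 μL → factor 2.4/0.85 = 2.8235
Step 2: 260 μL brought to 16.4 mL → factor 16400/260 = 63.077
Step 3: 55 μL + 3400 μL = 3455 μL total → factor 3455/55 = 62.818
Overall dilution factor = 2.8235 × 63.077 × 62.818 = 11188
Final = 1.00 × 10^8 PFU/mL / 11188 = 8.94 × 10^3 PFU/mL

8.94 × 10^3 PFU/mL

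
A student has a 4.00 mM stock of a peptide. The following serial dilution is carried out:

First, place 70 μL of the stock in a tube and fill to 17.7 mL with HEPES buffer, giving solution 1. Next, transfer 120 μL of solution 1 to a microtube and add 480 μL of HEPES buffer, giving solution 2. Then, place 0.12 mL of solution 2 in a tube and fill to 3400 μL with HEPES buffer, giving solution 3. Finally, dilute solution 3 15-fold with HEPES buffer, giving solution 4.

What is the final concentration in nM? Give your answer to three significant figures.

Step 1: 70 μL brought to 17.7 mL → factor 17700/70 = 252.86
Step 2: 120 μL + 480 μL = 600 μL total → factor 600/120 = 5
Step 3: 0.12 mL brought to 3400 μL → factor 3.4/0.12 = 28.333
Step 4: 15-fold → factor 15
Overall dilution factor = 252.86 × 5 × 28.333 × 15 = 5.3732 × 10^5
Final = 4.00 mM / 5.3732 × 10^5 = 7.444 × 10^-6 mM = 7.44 nM

7.44 nM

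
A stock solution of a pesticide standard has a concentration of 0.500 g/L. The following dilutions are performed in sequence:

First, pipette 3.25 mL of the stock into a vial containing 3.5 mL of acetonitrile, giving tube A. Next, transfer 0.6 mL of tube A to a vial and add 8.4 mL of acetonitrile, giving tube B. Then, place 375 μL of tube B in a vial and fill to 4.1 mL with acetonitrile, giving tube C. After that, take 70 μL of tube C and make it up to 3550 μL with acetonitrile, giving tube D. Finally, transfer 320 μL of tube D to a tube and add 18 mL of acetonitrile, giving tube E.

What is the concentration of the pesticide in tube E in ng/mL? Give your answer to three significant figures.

0.506 ng/mL

Step 1: 3.25 mL + 3.5 mL = 6.75 mL total → factor 6.75/3.25 = 2.0769
Step 2: 0.6 mL + 8.4 mL = 9 mL total → factor 9/0.6 = 15
Step 3: 375 μL brought to 4.1 mL → factor 4100/375 = 10.933
Step 4: 70 μL brought to 3550 μL → factor 3550/70 = 50.714
Step 5: 320 μL + 18 mL = 18320 μL total → factor 18320/320 = 57.25
Overall dilution factor = 2.0769 × 15 × 10.933 × 50.714 × 57.25 = 9.8894 × 10^5
Final = 0.500 g/L / 9.8894 × 10^5 = 5.056 × 10^-7 g/L = 0.506 ng/mL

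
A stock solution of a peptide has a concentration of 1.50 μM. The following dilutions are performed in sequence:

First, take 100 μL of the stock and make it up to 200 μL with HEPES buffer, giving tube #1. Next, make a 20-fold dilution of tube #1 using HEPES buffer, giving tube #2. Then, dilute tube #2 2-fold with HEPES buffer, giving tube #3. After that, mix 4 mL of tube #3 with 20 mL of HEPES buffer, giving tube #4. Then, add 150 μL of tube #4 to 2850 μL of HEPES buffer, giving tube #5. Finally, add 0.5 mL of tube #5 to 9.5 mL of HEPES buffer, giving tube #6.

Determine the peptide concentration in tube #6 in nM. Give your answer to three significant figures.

0.00781 nM

Step 1: 100 μL brought to 200 μL → factor 200/100 = 2
Step 2: 20-fold → factor 20
Step 3: 2-fold → factor 2
Step 4: 4 mL + 20 mL = 24 mL total → factor 24/4 = 6
Step 5: 150 μL + 2850 μL = 3000 μL total → factor 3000/150 = 20
Step 6: 0.5 mL + 9.5 mL = 10 mL total → factor 10/0.5 = 20
Overall dilution factor = 2 × 20 × 2 × 6 × 20 × 20 = 1.92 × 10^5
Final = 1.50 μM / 1.92 × 10^5 = 7.813 × 10^-6 μM = 0.00781 nM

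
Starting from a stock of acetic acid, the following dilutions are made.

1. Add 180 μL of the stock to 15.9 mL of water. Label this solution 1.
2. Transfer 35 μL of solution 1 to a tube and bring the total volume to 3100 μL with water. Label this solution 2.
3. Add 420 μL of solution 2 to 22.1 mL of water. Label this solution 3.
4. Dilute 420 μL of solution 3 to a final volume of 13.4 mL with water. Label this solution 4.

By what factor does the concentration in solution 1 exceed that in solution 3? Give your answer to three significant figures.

Step 1: 180 μL + 15.9 mL = 16080 μL total → factor 16080/180 = 89.333
Step 2: 35 μL brought to 3100 μL → factor 3100/35 = 88.571
Step 3: 420 μL + 22.1 mL = 22520 μL total → factor 22520/420 = 53.619
Dilution factor to solution 1 = 89.333; to solution 3 = 4.2425 × 10^5
[solution 1]/[solution 3] = (factor to solution 3)/(factor to solution 1) = 4.2425 × 10^5/89.333 = 4.75 × 10^3

4.75 × 10^3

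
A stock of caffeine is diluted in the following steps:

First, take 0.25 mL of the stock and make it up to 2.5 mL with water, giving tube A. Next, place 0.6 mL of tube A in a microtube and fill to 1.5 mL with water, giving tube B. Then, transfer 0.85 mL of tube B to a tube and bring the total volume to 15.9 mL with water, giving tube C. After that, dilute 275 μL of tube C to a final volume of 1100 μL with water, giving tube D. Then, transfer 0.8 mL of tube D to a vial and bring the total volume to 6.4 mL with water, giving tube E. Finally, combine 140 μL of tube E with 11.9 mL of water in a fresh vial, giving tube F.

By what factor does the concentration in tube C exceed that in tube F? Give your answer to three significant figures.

2.75 × 10^3

Step 1: 0.25 mL brought to 2.5 mL → factor 2.5/0.25 = 10
Step 2: 0.6 mL brought to 1.5 mL → factor 1.5/0.6 = 2.5
Step 3: 0.85 mL brought to 15.9 mL → factor 15.9/0.85 = 18.706
Step 4: 275 μL brought to 1100 μL → factor 1100/275 = 4
Step 5: 0.8 mL brought to 6.4 mL → factor 6.4/0.8 = 8
Step 6: 140 μL + 11.9 mL = 12040 μL total → factor 12040/140 = 86
Dilution factor to tube C = 467.65; to tube F = 1.287 × 10^6
[tube C]/[tube F] = (factor to tube F)/(factor to tube C) = 1.287 × 10^6/467.65 = 2.75 × 10^3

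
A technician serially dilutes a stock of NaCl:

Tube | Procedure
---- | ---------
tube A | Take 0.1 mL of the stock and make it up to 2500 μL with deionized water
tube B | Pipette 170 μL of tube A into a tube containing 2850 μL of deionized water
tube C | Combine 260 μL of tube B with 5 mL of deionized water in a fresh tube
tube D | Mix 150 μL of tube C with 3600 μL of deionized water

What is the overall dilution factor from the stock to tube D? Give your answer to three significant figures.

2.25 × 10^5

Step 1: 0.1 mL brought to 2500 μL → factor 2.5/0.1 = 25
Step 2: 170 μL + 2850 μL = 3020 μL total → factor 3020/170 = 17.765
Step 3: 260 μL + 5 mL = 5260 μL total → factor 5260/260 = 20.231
Step 4: 150 μL + 3600 μL = 3750 μL total → factor 3750/150 = 25
Overall dilution factor = 25 × 17.765 × 20.231 × 25 = 2.2462 × 10^5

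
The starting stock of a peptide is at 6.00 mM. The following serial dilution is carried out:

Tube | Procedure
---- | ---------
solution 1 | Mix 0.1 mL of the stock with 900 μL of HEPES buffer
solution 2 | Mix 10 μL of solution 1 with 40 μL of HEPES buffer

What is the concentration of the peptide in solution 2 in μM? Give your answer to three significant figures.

120 μM

Step 1: 0.1 mL + 900 μL = 1 mL total → factor 1/0.1 = 10
Step 2: 10 μL + 40 μL = 50 μL total → factor 50/10 = 5
Overall dilution factor = 10 × 5 = 50
Final = 6.00 mM / 50 = 0.1200 mM = 120 μM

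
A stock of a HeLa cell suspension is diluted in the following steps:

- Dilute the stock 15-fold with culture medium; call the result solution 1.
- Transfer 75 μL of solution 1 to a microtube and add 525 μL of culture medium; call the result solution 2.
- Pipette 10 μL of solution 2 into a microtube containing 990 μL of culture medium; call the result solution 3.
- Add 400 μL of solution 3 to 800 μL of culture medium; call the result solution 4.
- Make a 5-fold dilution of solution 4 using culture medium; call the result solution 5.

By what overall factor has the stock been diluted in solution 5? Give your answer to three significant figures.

Step 1: 15-fold → factor 15
Step 2: 75 μL + 525 μL = 600 μL total → factor 600/75 = 8
Step 3: 10 μL + 990 μL = 1000 μL total → factor 1000/10 = 100
Step 4: 400 μL + 800 μL = 1200 μL total → factor 1200/400 = 3
Step 5: 5-fold → factor 5
Overall dilution factor = 15 × 8 × 100 × 3 × 5 = 1.8 × 10^5

1.80 × 10^5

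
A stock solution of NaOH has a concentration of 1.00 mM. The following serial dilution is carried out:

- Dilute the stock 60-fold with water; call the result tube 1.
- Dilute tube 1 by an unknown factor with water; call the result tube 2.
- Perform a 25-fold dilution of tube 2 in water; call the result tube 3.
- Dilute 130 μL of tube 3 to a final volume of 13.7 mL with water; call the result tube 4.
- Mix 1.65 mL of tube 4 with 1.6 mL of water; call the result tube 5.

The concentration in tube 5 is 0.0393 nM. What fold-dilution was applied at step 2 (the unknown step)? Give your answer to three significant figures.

81.7-fold

Step 1: 60-fold → factor 60
Step 2: unknown factor x
Step 3: 25-fold → factor 25
Step 4: 130 μL brought to 13.7 mL → factor 13700/130 = 105.38
Step 5: 1.65 mL + 1.6 mL = 3.25 mL total → factor 3.25/1.65 = 1.9697
Product of known-step factors = 3.1136 × 10^5
Overall factor = 1.00 mM / (0.0393 nM) = 2.5445 × 10^7
x = 2.5445 × 10^7 / 3.1136 × 10^5 = 81.7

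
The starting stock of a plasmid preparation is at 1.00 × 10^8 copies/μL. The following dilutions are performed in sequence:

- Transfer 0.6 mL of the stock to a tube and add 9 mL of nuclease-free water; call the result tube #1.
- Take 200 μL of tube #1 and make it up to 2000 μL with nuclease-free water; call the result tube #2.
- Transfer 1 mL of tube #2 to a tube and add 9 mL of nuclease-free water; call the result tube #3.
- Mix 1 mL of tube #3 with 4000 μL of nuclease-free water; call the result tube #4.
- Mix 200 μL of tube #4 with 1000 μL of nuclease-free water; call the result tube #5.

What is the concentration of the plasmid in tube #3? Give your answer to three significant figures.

Step 1: 0.6 mL + 9 mL = 9.6 mL total → factor 9.6/0.6 = 16
Step 2: 200 μL brought to 2000 μL → factor 2000/200 = 10
Step 3: 1 mL + 9 mL = 10 mL total → factor 10/1 = 10
Dilution factor through tube #3 = 16 × 10 × 10 = 1600
[tube #3] = 1.00 × 10^8 copies/μL / 1600 = 6.25 × 10^4 copies/μL

6.25 × 10^4 copies/μL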